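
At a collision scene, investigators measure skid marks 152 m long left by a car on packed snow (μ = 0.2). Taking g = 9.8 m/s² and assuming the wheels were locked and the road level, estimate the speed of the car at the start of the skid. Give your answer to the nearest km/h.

Deceleration a = μg = 0.2 × 9.8 = 1.960 m/s².
v = √(2a·d) = √(2 × 1.960 × 152) = √595.840 = 24.4098 m/s.
= 24.4098 × 3.6 = 87.875 km/h.

Initial speed ≈ 88 km/h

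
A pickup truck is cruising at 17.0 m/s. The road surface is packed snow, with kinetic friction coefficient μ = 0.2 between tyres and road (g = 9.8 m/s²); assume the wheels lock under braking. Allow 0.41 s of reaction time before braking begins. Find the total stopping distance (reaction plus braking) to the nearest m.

a = μg = 0.2 × 9.8 = 1.960 m/s².
Reaction distance = v·t_r = 17.0000 × 0.41 = 6.970 m.
Braking distance = v²/(2a) = 17.0000² / (2 × 1.960) = 289.000 / 3.920 = 73.724 m.
Total = 6.970 + 73.724 = 80.694 m.

Total stopping distance ≈ 81 m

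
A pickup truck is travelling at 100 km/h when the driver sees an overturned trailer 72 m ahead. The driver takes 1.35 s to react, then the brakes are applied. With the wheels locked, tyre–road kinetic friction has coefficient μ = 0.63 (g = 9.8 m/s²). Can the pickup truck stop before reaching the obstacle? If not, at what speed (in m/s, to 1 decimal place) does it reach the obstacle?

No — it strikes the obstacle at 18.6 m/s

100 km/h ÷ 3.6 = 27.7778 m/s.
a = μg = 0.63 × 9.8 = 6.174 m/s².
Reaction distance = 27.7778 × 1.35 = 37.500 m.
Braking distance needed to stop: v²/(2a) = 771.606 / 12.348 = 62.488 m, so total needed = 37.500 + 62.488 = 99.988 m > 72 m — it cannot stop.
Distance remaining when braking begins: 72 − 37.500 = 34.500 m.
v² = v₀² − 2a·d = 771.606 − 2 × 6.174 × 34.500 = 345.600 m²/s².
v = √345.600 = 18.590 m/s.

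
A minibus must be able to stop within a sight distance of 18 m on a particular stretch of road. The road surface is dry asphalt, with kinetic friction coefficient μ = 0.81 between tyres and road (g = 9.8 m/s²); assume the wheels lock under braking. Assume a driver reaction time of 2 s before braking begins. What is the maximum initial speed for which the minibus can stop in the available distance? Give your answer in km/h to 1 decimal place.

a = μg = 0.81 × 9.8 = 7.938 m/s².
Stopping distance: v·t_r + v²/(2a) = 18 with t_r = 2 s and a = 7.938 m/s².
So v² + 31.752 v − 285.77 = 0.
Positive root: v = −a·t_r + √((a·t_r)² + 2a·d) = −15.876 + √(252.047 + 285.77) = 7.3149 m/s.
7.3149 m/s × 3.6 = 26.334 km/h.

Maximum speed ≈ 26.3 km/h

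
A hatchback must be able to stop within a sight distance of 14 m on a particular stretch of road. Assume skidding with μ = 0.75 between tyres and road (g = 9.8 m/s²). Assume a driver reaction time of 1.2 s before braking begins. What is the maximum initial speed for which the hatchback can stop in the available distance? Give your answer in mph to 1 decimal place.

a = μg = 0.75 × 9.8 = 7.350 m/s².
Stopping distance: v·t_r + v²/(2a) = 14 with t_r = 1.2 s and a = 7.350 m/s².
So v² + 17.640 v − 205.80 = 0.
Positive root: v = −a·t_r + √((a·t_r)² + 2a·d) = −8.820 + √(77.792 + 205.80) = 8.0202 m/s.
8.0202 m/s ÷ 0.44704 = 17.941 mph.

Maximum speed ≈ 17.9 mph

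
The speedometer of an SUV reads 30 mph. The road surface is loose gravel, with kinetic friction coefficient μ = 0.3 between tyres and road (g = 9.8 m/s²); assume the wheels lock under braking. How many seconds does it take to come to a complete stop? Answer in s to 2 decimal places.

30 mph × 0.44704 = 13.4112 m/s.
a = μg = 0.3 × 9.8 = 2.940 m/s².
Braking time = v/a = 13.4112 / 2.940 = 4.562 s.

Braking time ≈ 4.56 s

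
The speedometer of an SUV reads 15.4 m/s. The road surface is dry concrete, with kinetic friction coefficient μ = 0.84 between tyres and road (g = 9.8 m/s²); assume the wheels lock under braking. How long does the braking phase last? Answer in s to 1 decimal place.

a = μg = 0.84 × 9.8 = 8.232 m/s².
Braking time = v/a = 15.4000 / 8.232 = 1.871 s.

Braking time ≈ 1.9 s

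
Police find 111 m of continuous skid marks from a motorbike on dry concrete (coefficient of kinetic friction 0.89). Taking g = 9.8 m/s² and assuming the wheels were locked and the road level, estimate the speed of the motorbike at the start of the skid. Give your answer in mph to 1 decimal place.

Initial speed ≈ 98.4 mph

Deceleration a = μg = 0.89 × 9.8 = 8.722 m/s².
v = √(2a·d) = √(2 × 8.722 × 111) = √1936.284 = 44.0032 m/s.
= 44.0032 ÷ 0.44704 = 98.432 mph.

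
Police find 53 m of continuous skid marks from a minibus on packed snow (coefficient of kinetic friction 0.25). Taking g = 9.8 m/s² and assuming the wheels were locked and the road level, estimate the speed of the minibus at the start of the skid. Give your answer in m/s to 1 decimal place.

Deceleration a = μg = 0.25 × 9.8 = 2.450 m/s².
v = √(2a·d) = √(2 × 2.450 × 53) = √259.700 = 16.1152 m/s.

Initial speed ≈ 16.1 m/s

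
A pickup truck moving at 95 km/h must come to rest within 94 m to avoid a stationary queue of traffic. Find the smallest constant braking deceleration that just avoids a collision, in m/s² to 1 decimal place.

Required deceleration ≈ 3.7 m/s²

95 km/h ÷ 3.6 = 26.3889 m/s.
v² = 2a·d ⇒ a = v²/(2d) = 26.3889² / (2 × 94.000) = 696.374 / 188.000 = 3.7041 m/s².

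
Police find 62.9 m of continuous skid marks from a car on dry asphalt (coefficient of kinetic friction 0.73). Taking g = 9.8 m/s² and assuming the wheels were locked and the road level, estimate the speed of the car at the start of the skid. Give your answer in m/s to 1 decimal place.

Deceleration a = μg = 0.73 × 9.8 = 7.154 m/s².
v = √(2a·d) = √(2 × 7.154 × 62.9) = √899.973 = 29.9995 m/s.

Initial speed ≈ 30.0 m/s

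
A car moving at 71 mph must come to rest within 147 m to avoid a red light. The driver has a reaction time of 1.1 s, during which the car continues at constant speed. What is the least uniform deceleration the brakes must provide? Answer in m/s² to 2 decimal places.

71 mph × 0.44704 = 31.7398 m/s.
Distance covered during reaction = 31.7398 × 1.1 = 34.914 m.
Distance available for braking: 147 − 34.914 = 112.086 m.
v² = 2a·d ⇒ a = v²/(2d) = 31.7398² / (2 × 112.086) = 1007.415 / 224.172 = 4.4939 m/s².

Required deceleration ≈ 4.49 m/s²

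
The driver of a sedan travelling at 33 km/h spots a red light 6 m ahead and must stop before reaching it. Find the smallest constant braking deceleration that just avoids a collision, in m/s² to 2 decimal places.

Required deceleration ≈ 7.00 m/s²

33 km/h ÷ 3.6 = 9.1667 m/s.
v² = 2a·d ⇒ a = v²/(2d) = 9.1667² / (2 × 6.000) = 84.028 / 12.000 = 7.0023 m/s².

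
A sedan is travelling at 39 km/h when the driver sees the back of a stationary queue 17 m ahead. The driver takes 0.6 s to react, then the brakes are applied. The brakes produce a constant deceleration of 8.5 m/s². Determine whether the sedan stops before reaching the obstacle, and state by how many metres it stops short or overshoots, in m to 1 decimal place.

Yes — it stops 3.6 m short of the obstacle

39 km/h ÷ 3.6 = 10.8333 m/s.
Reaction distance = 10.8333 × 0.6 = 6.500 m.
Braking distance = v²/(2a) = 117.360 / 17.000 = 6.904 m.
Total stopping distance = 6.500 + 6.904 = 13.404 m, vs 17 m available — it stops with 17 − 13.404 = 3.596 m to spare.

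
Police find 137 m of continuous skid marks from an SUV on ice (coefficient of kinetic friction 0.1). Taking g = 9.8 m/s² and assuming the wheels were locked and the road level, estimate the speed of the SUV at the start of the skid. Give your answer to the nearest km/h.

Deceleration a = μg = 0.1 × 9.8 = 0.980 m/s².
v = √(2a·d) = √(2 × 0.980 × 137) = √268.520 = 16.3866 m/s.
= 16.3866 × 3.6 = 58.992 km/h.

Initial speed ≈ 59 km/h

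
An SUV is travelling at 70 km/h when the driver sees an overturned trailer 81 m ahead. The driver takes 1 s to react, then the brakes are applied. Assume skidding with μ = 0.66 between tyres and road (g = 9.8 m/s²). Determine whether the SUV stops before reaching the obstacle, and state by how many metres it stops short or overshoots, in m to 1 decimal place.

Yes — it stops 32.3 m short of the obstacle

70 km/h ÷ 3.6 = 19.4444 m/s.
a = μg = 0.66 × 9.8 = 6.468 m/s².
Reaction distance = 19.4444 × 1 = 19.444 m.
Braking distance = v²/(2a) = 378.085 / 12.936 = 29.227 m.
Total stopping distance = 19.444 + 29.227 = 48.671 m, vs 81 m available — it stops with 81 − 48.671 = 32.329 m to spare.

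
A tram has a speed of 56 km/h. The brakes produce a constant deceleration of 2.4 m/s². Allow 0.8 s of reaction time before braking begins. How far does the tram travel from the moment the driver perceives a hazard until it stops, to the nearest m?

56 km/h ÷ 3.6 = 15.5556 m/s.
Reaction distance = v·t_r = 15.5556 × 0.8 = 12.444 m.
Braking distance = v²/(2a) = 15.5556² / (2 × 2.400) = 241.977 / 4.800 = 50.412 m.
Total = 12.444 + 50.412 = 62.856 m.

Total stopping distance ≈ 63 m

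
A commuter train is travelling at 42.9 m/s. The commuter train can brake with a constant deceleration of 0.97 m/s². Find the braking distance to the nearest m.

Braking distance = v²/(2a) = 42.9000² / (2 × 0.970) = 1840.410 / 1.940 = 948.665 m.

Braking distance ≈ 949 m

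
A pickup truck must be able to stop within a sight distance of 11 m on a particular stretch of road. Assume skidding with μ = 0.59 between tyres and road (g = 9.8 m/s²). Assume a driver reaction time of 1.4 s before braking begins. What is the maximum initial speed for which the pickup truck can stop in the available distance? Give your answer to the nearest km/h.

Maximum speed ≈ 21 km/h

a = μg = 0.59 × 9.8 = 5.782 m/s².
Stopping distance: v·t_r + v²/(2a) = 11 with t_r = 1.4 s and a = 5.782 m/s².
So v² + 16.190 v − 127.20 = 0.
Positive root: v = −a·t_r + √((a·t_r)² + 2a·d) = −8.095 + √(65.529 + 127.20) = 5.7877 m/s.
5.7877 m/s × 3.6 = 20.836 km/h.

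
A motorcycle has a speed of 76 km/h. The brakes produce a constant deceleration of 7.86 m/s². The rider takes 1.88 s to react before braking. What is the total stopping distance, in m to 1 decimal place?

Total stopping distance ≈ 68.0 m

76 km/h ÷ 3.6 = 21.1111 m/s.
Reaction distance = v·t_r = 21.1111 × 1.88 = 39.689 m.
Braking distance = v²/(2a) = 21.1111² / (2 × 7.860) = 445.679 / 15.720 = 28.351 m.
Total = 39.689 + 28.351 = 68.040 m.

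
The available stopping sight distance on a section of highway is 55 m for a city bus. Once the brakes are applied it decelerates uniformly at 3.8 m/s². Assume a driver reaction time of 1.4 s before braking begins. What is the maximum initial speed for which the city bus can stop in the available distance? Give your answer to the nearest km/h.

Maximum speed ≈ 57 km/h

Stopping distance: v·t_r + v²/(2a) = 55 with t_r = 1.4 s and a = 3.800 m/s².
So v² + 10.640 v − 418.00 = 0.
Positive root: v = −a·t_r + √((a·t_r)² + 2a·d) = −5.320 + √(28.302 + 418.00) = 15.8059 m/s.
15.8059 m/s × 3.6 = 56.901 km/h.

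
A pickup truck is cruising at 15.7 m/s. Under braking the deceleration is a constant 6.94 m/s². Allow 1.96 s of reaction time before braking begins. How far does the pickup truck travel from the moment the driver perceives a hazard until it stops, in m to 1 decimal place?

Total stopping distance ≈ 48.5 m

Reaction distance = v·t_r = 15.7000 × 1.96 = 30.772 m.
Braking distance = v²/(2a) = 15.7000² / (2 × 6.940) = 246.490 / 13.880 = 17.759 m.
Total = 30.772 + 17.759 = 48.531 m.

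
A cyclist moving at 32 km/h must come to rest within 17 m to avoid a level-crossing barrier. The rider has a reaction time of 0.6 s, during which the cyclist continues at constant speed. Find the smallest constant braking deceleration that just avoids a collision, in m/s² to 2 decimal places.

32 km/h ÷ 3.6 = 8.8889 m/s.
Distance covered during reaction = 8.8889 × 0.6 = 5.333 m.
Distance available for braking: 17 − 5.333 = 11.667 m.
v² = 2a·d ⇒ a = v²/(2d) = 8.8889² / (2 × 11.667) = 79.013 / 23.334 = 3.3862 m/s².

Required deceleration ≈ 3.39 m/s²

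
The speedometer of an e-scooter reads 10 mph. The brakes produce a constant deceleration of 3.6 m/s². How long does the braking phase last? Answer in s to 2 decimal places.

Braking time ≈ 1.24 s

10 mph × 0.44704 = 4.4704 m/s.
Braking time = v/a = 4.4704 / 3.600 = 1.242 s.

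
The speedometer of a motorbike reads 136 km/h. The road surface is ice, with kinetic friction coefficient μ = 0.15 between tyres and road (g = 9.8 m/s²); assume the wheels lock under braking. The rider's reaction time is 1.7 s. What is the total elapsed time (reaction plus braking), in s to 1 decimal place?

Total time ≈ 27.4 s

136 km/h ÷ 3.6 = 37.7778 m/s.
a = μg = 0.15 × 9.8 = 1.470 m/s².
Braking time = v/a = 37.7778 / 1.470 = 25.699 s.
Total = 1.7 + 25.699 = 27.399 s.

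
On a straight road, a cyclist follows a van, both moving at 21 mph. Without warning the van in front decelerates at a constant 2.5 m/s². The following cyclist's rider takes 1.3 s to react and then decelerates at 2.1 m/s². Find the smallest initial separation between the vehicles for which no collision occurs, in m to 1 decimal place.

21 mph × 0.44704 = 9.3878 m/s.
Leader travels v²/(2a_L) = 88.131 / 5.000 = 17.626 m before stopping.
Follower covers v·t_r = 9.3878 × 1.3 = 12.204 m while reacting, then v²/(2a_F) = 88.131 / 4.200 = 20.984 m while braking, for a total of 12.204 + 20.984 = 33.188 m.
Since a_F ≤ a_L and the follower starts braking later, the follower is never slower than the leader, so the closest approach is when both have stopped.
Minimum gap = 33.188 − 17.626 = 15.562 m.

Minimum gap ≈ 15.6 m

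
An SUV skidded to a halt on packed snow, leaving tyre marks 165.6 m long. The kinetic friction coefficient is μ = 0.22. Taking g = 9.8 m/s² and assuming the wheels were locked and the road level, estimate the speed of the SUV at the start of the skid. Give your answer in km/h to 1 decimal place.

Initial speed ≈ 96.2 km/h

Deceleration a = μg = 0.22 × 9.8 = 2.156 m/s².
v = √(2a·d) = √(2 × 2.156 × 165.6) = √714.067 = 26.7220 m/s.
= 26.7220 × 3.6 = 96.199 km/h.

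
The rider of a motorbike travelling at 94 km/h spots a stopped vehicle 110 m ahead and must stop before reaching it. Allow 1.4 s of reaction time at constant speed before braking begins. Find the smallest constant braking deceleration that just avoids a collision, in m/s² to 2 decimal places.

94 km/h ÷ 3.6 = 26.1111 m/s.
Distance covered during reaction = 26.1111 × 1.4 = 36.556 m.
Distance available for braking: 110 − 36.556 = 73.444 m.
v² = 2a·d ⇒ a = v²/(2d) = 26.1111² / (2 × 73.444) = 681.790 / 146.888 = 4.6416 m/s².

Required deceleration ≈ 4.64 m/s²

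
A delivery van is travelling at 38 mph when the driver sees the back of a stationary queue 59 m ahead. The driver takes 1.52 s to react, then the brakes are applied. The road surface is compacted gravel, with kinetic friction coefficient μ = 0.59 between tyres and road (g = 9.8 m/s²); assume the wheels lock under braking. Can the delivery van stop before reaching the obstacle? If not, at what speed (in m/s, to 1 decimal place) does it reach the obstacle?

Yes — it stops about 8.2 m short of the obstacle, so it never reaches it

38 mph × 0.44704 = 16.9875 m/s.
a = μg = 0.59 × 9.8 = 5.782 m/s².
Reaction distance = 16.9875 × 1.52 = 25.821 m.
Braking distance = v²/(2a) = 288.575 / 11.564 = 24.955 m.
Total stopping distance = 25.821 + 24.955 = 50.776 m, vs 59 m available — it stops with 59 − 50.776 = 8.224 m to spare.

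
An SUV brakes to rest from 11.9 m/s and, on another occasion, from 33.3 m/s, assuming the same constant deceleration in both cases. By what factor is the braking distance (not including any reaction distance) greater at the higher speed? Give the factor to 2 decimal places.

Braking distance d = v²/(2a), so with a fixed, d ∝ v².
Factor = (33.3/11.9)² = 2.7983² = 7.8305.

Factor ≈ 7.83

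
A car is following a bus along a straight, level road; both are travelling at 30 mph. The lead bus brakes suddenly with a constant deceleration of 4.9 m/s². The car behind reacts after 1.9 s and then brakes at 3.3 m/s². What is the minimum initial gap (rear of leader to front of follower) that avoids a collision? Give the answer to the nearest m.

30 mph × 0.44704 = 13.4112 m/s.
Leader travels v²/(2a_L) = 179.860 / 9.800 = 18.353 m before stopping.
Follower covers v·t_r = 13.4112 × 1.9 = 25.481 m while reacting, then v²/(2a_F) = 179.860 / 6.600 = 27.252 m while braking, for a total of 25.481 + 27.252 = 52.733 m.
Since a_F ≤ a_L and the follower starts braking later, the follower is never slower than the leader, so the closest approach is when both have stopped.
Minimum gap = 52.733 − 18.353 = 34.380 m.

Minimum gap ≈ 34 m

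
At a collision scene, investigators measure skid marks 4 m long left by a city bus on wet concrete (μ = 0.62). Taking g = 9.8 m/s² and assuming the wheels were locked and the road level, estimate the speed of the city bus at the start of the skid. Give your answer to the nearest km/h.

Deceleration a = μg = 0.62 × 9.8 = 6.076 m/s².
v = √(2a·d) = √(2 × 6.076 × 4) = √48.608 = 6.9719 m/s.
= 6.9719 × 3.6 = 25.099 km/h.

Initial speed ≈ 25 km/h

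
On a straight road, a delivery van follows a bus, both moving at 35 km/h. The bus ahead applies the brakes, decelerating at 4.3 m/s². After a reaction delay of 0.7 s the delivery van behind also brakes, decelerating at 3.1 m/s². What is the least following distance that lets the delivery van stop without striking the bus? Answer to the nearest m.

35 km/h ÷ 3.6 = 9.7222 m/s.
Leader travels v²/(2a_L) = 94.521 / 8.600 = 10.991 m before stopping.
Follower covers v·t_r = 9.7222 × 0.7 = 6.806 m while reacting, then v²/(2a_F) = 94.521 / 6.200 = 15.245 m while braking, for a total of 6.806 + 15.245 = 22.051 m.
Since a_F ≤ a_L and the follower starts braking later, the follower is never slower than the leader, so the closest approach is when both have stopped.
Minimum gap = 22.051 − 10.991 = 11.060 m.

Minimum gap ≈ 11 m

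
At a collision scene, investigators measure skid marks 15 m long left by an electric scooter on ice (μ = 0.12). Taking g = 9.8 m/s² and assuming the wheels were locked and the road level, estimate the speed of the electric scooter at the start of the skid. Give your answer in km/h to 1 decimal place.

Deceleration a = μg = 0.12 × 9.8 = 1.176 m/s².
v = √(2a·d) = √(2 × 1.176 × 15) = √35.280 = 5.9397 m/s.
= 5.9397 × 3.6 = 21.383 km/h.

Initial speed ≈ 21.4 km/h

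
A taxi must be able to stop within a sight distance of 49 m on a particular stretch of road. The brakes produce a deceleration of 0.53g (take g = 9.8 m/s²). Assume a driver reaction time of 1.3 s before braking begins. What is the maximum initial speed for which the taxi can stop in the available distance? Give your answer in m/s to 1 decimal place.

a = 0.53 × 9.8 = 5.194 m/s².
Stopping distance: v·t_r + v²/(2a) = 49 with t_r = 1.3 s and a = 5.194 m/s².
So v² + 13.504 v − 509.01 = 0.
Positive root: v = −a·t_r + √((a·t_r)² + 2a·d) = −6.752 + √(45.590 + 509.01) = 16.7979 m/s.

Maximum speed ≈ 16.8 m/s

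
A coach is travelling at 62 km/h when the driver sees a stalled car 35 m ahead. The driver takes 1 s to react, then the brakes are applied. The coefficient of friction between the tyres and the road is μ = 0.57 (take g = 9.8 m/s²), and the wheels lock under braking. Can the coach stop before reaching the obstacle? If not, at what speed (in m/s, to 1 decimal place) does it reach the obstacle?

62 km/h ÷ 3.6 = 17.2222 m/s.
a = μg = 0.57 × 9.8 = 5.586 m/s².
Reaction distance = 17.2222 × 1 = 17.222 m.
Braking distance needed to stop: v²/(2a) = 296.604 / 11.172 = 26.549 m, so total needed = 17.222 + 26.549 = 43.771 m > 35 m — it cannot stop.
Distance remaining when braking begins: 35 − 17.222 = 17.778 m.
v² = v₀² − 2a·d = 296.604 − 2 × 5.586 × 17.778 = 97.988 m²/s².
v = √97.988 = 9.899 m/s.

No — it strikes the obstacle at 9.9 m/s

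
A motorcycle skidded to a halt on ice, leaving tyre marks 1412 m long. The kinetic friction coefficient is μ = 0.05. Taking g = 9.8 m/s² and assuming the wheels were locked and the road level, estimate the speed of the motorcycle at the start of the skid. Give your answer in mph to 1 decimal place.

Deceleration a = μg = 0.05 × 9.8 = 0.490 m/s².
v = √(2a·d) = √(2 × 0.490 × 1412) = √1383.760 = 37.1989 m/s.
= 37.1989 ÷ 0.44704 = 83.212 mph.

Initial speed ≈ 83.2 mph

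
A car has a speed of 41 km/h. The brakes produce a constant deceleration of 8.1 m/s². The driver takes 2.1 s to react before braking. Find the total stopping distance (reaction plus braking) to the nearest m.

41 km/h ÷ 3.6 = 11.3889 m/s.
Reaction distance = v·t_r = 11.3889 × 2.1 = 23.917 m.
Braking distance = v²/(2a) = 11.3889² / (2 × 8.100) = 129.707 / 16.200 = 8.007 m.
Total = 23.917 + 8.007 = 31.924 m.

Total stopping distance ≈ 32 m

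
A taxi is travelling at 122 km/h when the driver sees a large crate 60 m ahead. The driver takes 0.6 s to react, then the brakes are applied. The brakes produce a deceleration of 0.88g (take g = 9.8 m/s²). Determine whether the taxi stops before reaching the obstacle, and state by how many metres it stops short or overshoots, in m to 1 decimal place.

No — it overshoots by 26.9 m

122 km/h ÷ 3.6 = 33.8889 m/s.
a = 0.88 × 9.8 = 8.624 m/s².
Reaction distance = 33.8889 × 0.6 = 20.333 m.
Braking distance = v²/(2a) = 1148.458 / 17.248 = 66.585 m.
Total stopping distance = 20.333 + 66.585 = 86.918 m, vs 60 m available — it cannot stop in time and overshoots by 86.918 − 60 = 26.918 m.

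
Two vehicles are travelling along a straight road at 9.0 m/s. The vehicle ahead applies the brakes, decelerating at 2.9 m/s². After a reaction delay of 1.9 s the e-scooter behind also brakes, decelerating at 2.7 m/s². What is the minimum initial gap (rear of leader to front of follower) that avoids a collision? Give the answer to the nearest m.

Minimum gap ≈ 18 m

Leader travels v²/(2a_L) = 81.000 / 5.800 = 13.966 m before stopping.
Follower covers v·t_r = 9.0000 × 1.9 = 17.100 m while reacting, then v²/(2a_F) = 81.000 / 5.400 = 15.000 m while braking, for a total of 17.100 + 15.000 = 32.100 m.
Since a_F ≤ a_L and the follower starts braking later, the follower is never slower than the leader, so the closest approach is when both have stopped.
Minimum gap = 32.100 − 13.966 = 18.134 m.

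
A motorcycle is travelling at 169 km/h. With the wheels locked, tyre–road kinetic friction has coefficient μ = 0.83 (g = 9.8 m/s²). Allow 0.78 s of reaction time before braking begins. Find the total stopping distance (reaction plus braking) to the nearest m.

169 km/h ÷ 3.6 = 46.9444 m/s.
a = μg = 0.83 × 9.8 = 8.134 m/s².
Reaction distance = v·t_r = 46.9444 × 0.78 = 36.617 m.
Braking distance = v²/(2a) = 46.9444² / (2 × 8.134) = 2203.777 / 16.268 = 135.467 m.
Total = 36.617 + 135.467 = 172.084 m.

Total stopping distance ≈ 172 m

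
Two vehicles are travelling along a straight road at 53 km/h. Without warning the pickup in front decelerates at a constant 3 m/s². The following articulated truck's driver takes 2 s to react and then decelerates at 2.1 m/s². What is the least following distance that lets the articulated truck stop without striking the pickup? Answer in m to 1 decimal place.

53 km/h ÷ 3.6 = 14.7222 m/s.
Leader travels v²/(2a_L) = 216.743 / 6.000 = 36.124 m before stopping.
Follower covers v·t_r = 14.7222 × 2 = 29.444 m while reacting, then v²/(2a_F) = 216.743 / 4.200 = 51.605 m while braking, for a total of 29.444 + 51.605 = 81.049 m.
Since a_F ≤ a_L and the follower starts braking later, the follower is never slower than the leader, so the closest approach is when both have stopped.
Minimum gap = 81.049 − 36.124 = 44.925 m.

Minimum gap ≈ 44.9 m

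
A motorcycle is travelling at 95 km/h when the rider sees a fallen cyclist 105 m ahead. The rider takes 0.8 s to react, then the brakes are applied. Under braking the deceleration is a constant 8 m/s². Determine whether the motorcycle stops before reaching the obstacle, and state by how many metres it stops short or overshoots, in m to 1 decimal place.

95 km/h ÷ 3.6 = 26.3889 m/s.
Reaction distance = 26.3889 × 0.8 = 21.111 m.
Braking distance = v²/(2a) = 696.374 / 16.000 = 43.523 m.
Total stopping distance = 21.111 + 43.523 = 64.634 m, vs 105 m available — it stops with 105 − 64.634 = 40.366 m to spare.

Yes — it stops 40.4 m short of the obstacle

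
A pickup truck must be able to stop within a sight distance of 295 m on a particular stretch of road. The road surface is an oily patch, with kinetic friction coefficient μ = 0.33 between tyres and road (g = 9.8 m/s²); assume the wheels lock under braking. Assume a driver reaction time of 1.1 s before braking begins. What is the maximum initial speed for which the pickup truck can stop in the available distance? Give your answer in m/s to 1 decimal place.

Maximum speed ≈ 40.3 m/s

a = μg = 0.33 × 9.8 = 3.234 m/s².
Stopping distance: v·t_r + v²/(2a) = 295 with t_r = 1.1 s and a = 3.234 m/s².
So v² + 7.115 v − 1908.06 = 0.
Positive root: v = −a·t_r + √((a·t_r)² + 2a·d) = −3.557 + √(12.652 + 1908.06) = 40.2689 m/s.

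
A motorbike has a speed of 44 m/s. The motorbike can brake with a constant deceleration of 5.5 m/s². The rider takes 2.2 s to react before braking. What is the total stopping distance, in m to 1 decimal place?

Total stopping distance ≈ 272.8 m

Reaction distance = v·t_r = 44.0000 × 2.2 = 96.800 m.
Braking distance = v²/(2a) = 44.0000² / (2 × 5.500) = 1936.000 / 11.000 = 176.000 m.
Total = 96.800 + 176.000 = 272.800 m.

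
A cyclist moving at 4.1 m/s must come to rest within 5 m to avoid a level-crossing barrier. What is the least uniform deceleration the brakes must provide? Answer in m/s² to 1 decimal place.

v² = 2a·d ⇒ a = v²/(2d) = 4.1000² / (2 × 5.000) = 16.810 / 10.000 = 1.6810 m/s².

Required deceleration ≈ 1.7 m/s²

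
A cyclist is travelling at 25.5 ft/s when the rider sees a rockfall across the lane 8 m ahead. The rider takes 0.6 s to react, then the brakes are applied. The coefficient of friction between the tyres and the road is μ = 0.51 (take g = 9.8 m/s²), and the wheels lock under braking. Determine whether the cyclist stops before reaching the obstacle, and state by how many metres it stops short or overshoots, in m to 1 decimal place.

25.5 ft/s × 0.3048 = 7.7724 m/s.
a = μg = 0.51 × 9.8 = 4.998 m/s².
Reaction distance = 7.7724 × 0.6 = 4.663 m.
Braking distance = v²/(2a) = 60.410 / 9.996 = 6.043 m.
Total stopping distance = 4.663 + 6.043 = 10.706 m, vs 8 m available — it cannot stop in time and overshoots by 10.706 − 8 = 2.706 m.

No — it overshoots by 2.7 m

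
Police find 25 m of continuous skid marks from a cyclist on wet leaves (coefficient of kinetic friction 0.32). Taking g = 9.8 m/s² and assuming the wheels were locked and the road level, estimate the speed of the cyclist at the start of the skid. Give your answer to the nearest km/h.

Deceleration a = μg = 0.32 × 9.8 = 3.136 m/s².
v = √(2a·d) = √(2 × 3.136 × 25) = √156.800 = 12.5220 m/s.
= 12.5220 × 3.6 = 45.079 km/h.

Initial speed ≈ 45 km/h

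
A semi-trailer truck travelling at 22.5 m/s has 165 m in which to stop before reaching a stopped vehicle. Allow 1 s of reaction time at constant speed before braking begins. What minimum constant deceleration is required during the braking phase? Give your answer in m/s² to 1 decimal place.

Distance covered during reaction = 22.5000 × 1 = 22.500 m.
Distance available for braking: 165 − 22.500 = 142.500 m.
v² = 2a·d ⇒ a = v²/(2d) = 22.5000² / (2 × 142.500) = 506.250 / 285.000 = 1.7763 m/s².

Required deceleration ≈ 1.8 m/s²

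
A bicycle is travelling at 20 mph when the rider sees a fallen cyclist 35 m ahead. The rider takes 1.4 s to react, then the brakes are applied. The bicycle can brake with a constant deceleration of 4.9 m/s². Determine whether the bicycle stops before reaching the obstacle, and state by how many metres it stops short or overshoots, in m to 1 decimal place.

20 mph × 0.44704 = 8.9408 m/s.
Reaction distance = 8.9408 × 1.4 = 12.517 m.
Braking distance = v²/(2a) = 79.938 / 9.800 = 8.157 m.
Total stopping distance = 12.517 + 8.157 = 20.674 m, vs 35 m available — it stops with 35 − 20.674 = 14.326 m to spare.

Yes — it stops 14.3 m short of the obstacle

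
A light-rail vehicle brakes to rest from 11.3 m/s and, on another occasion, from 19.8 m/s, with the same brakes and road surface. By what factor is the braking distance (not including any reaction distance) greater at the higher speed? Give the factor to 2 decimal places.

Factor ≈ 3.07

Braking distance d = v²/(2a), so with a fixed, d ∝ v².
Factor = (19.8/11.3)² = 1.7522² = 3.0702.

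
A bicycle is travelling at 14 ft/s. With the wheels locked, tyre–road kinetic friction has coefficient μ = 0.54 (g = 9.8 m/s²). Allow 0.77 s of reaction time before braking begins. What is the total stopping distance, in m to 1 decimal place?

Total stopping distance ≈ 5.0 m

14 ft/s × 0.3048 = 4.2672 m/s.
a = μg = 0.54 × 9.8 = 5.292 m/s².
Reaction distance = v·t_r = 4.2672 × 0.77 = 3.286 m.
Braking distance = v²/(2a) = 4.2672² / (2 × 5.292) = 18.209 / 10.584 = 1.720 m.
Total = 3.286 + 1.720 = 5.006 m.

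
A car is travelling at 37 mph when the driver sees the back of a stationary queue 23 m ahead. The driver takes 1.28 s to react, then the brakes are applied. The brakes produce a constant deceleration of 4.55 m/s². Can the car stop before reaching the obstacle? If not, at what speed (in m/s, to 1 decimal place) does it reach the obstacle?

37 mph × 0.44704 = 16.5405 m/s.
Reaction distance = 16.5405 × 1.28 = 21.172 m.
Braking distance needed to stop: v²/(2a) = 273.588 / 9.100 = 30.065 m, so total needed = 21.172 + 30.065 = 51.237 m > 23 m — it cannot stop.
Distance remaining when braking begins: 23 − 21.172 = 1.828 m.
v² = v₀² − 2a·d = 273.588 − 2 × 4.550 × 1.828 = 256.953 m²/s².
v = √256.953 = 16.030 m/s.

No — it strikes the obstacle at 16.0 m/s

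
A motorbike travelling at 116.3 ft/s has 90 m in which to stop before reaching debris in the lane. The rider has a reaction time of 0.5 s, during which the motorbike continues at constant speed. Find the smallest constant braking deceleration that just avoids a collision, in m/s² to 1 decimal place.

Required deceleration ≈ 8.7 m/s²

116.3 ft/s × 0.3048 = 35.4482 m/s.
Distance covered during reaction = 35.4482 × 0.5 = 17.724 m.
Distance available for braking: 90 − 17.724 = 72.276 m.
v² = 2a·d ⇒ a = v²/(2d) = 35.4482² / (2 × 72.276) = 1256.575 / 144.552 = 8.6929 m/s².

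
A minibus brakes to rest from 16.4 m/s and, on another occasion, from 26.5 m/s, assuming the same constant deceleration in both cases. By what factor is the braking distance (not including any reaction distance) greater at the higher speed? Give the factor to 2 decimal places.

Braking distance d = v²/(2a), so with a fixed, d ∝ v².
Factor = (26.5/16.4)² = 1.6159² = 2.6111.

Factor ≈ 2.61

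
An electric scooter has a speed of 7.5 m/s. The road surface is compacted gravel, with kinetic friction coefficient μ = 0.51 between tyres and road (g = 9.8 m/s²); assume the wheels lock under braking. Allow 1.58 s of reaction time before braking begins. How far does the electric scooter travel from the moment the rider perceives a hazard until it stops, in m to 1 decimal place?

a = μg = 0.51 × 9.8 = 4.998 m/s².
Reaction distance = v·t_r = 7.5000 × 1.58 = 11.850 m.
Braking distance = v²/(2a) = 7.5000² / (2 × 4.998) = 56.250 / 9.996 = 5.627 m.
Total = 11.850 + 5.627 = 17.477 m.

Total stopping distance ≈ 17.5 m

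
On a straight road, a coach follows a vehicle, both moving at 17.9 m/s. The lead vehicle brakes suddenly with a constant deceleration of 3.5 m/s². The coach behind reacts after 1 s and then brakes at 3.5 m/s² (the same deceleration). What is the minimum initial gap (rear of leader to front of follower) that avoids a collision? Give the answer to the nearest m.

Leader travels v²/(2a_L) = 320.410 / 7.000 = 45.773 m before stopping.
Follower covers v·t_r = 17.9000 × 1 = 17.900 m while reacting, then v²/(2a_F) = 320.410 / 7.000 = 45.773 m while braking, for a total of 17.900 + 45.773 = 63.673 m.
Since a_F ≤ a_L and the follower starts braking later, the follower is never slower than the leader, so the closest approach is when both have stopped.
Minimum gap = 63.673 − 45.773 = 17.900 m.

Minimum gap ≈ 18 m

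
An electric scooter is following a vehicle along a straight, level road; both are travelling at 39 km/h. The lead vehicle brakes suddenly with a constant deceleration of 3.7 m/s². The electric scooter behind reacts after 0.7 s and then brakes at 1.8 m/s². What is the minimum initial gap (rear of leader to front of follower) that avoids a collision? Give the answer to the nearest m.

Minimum gap ≈ 24 m

39 km/h ÷ 3.6 = 10.8333 m/s.
Leader travels v²/(2a_L) = 117.360 / 7.400 = 15.859 m before stopping.
Follower covers v·t_r = 10.8333 × 0.7 = 7.583 m while reacting, then v²/(2a_F) = 117.360 / 3.600 = 32.600 m while braking, for a total of 7.583 + 32.600 = 40.183 m.
Since a_F ≤ a_L and the follower starts braking later, the follower is never slower than the leader, so the closest approach is when both have stopped.
Minimum gap = 40.183 − 15.859 = 24.324 m.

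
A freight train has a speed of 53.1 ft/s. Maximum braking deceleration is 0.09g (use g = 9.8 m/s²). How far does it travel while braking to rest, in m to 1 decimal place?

Braking distance ≈ 148.5 m

53.1 ft/s × 0.3048 = 16.1849 m/s.
a = 0.09 × 9.8 = 0.882 m/s².
Braking distance = v²/(2a) = 16.1849² / (2 × 0.882) = 261.951 / 1.764 = 148.498 m.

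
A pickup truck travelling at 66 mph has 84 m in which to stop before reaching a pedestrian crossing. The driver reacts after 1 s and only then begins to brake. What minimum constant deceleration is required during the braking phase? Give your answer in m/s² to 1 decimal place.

Required deceleration ≈ 8.0 m/s²

66 mph × 0.44704 = 29.5046 m/s.
Distance covered during reaction = 29.5046 × 1 = 29.505 m.
Distance available for braking: 84 − 29.505 = 54.495 m.
v² = 2a·d ⇒ a = v²/(2d) = 29.5046² / (2 × 54.495) = 870.521 / 108.990 = 7.9872 m/s².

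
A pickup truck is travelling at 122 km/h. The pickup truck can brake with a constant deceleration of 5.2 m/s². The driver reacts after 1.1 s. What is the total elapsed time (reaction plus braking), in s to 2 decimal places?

Total time ≈ 7.62 s

122 km/h ÷ 3.6 = 33.8889 m/s.
Braking time = v/a = 33.8889 / 5.200 = 6.517 s.
Total = 1.1 + 6.517 = 7.617 s.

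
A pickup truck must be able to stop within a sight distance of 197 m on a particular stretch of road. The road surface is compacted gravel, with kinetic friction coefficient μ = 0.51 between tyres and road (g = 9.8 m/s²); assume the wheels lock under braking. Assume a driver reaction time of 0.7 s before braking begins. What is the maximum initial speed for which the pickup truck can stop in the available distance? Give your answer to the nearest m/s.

Maximum speed ≈ 41 m/s

a = μg = 0.51 × 9.8 = 4.998 m/s².
Stopping distance: v·t_r + v²/(2a) = 197 with t_r = 0.7 s and a = 4.998 m/s².
So v² + 6.997 v − 1969.21 = 0.
Positive root: v = −a·t_r + √((a·t_r)² + 2a·d) = −3.499 + √(12.243 + 1969.21) = 41.0145 m/s.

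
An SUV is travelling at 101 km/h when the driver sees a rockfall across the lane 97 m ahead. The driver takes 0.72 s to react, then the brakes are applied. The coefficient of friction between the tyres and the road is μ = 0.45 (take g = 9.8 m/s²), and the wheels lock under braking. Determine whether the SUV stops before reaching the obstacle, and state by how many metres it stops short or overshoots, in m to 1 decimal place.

No — it overshoots by 12.4 m

101 km/h ÷ 3.6 = 28.0556 m/s.
a = μg = 0.45 × 9.8 = 4.410 m/s².
Reaction distance = 28.0556 × 0.72 = 20.200 m.
Braking distance = v²/(2a) = 787.117 / 8.820 = 89.242 m.
Total stopping distance = 20.200 + 89.242 = 109.442 m, vs 97 m available — it cannot stop in time and overshoots by 109.442 − 97 = 12.442 m.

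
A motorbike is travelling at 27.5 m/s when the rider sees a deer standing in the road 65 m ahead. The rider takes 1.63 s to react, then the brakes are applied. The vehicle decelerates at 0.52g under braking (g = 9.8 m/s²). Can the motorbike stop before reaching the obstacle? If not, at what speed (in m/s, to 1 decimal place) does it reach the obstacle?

a = 0.52 × 9.8 = 5.096 m/s².
Reaction distance = 27.5000 × 1.63 = 44.825 m.
Braking distance needed to stop: v²/(2a) = 756.250 / 10.192 = 74.200 m, so total needed = 44.825 + 74.200 = 119.025 m > 65 m — it cannot stop.
Distance remaining when braking begins: 65 − 44.825 = 20.175 m.
v² = v₀² − 2a·d = 756.250 − 2 × 5.096 × 20.175 = 550.626 m²/s².
v = √550.626 = 23.465 m/s.

No — it strikes the obstacle at 23.5 m/s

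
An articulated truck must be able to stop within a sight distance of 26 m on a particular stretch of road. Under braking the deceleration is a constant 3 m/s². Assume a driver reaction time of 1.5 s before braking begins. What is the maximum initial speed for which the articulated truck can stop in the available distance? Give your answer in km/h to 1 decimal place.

Maximum speed ≈ 31.6 km/h

Stopping distance: v·t_r + v²/(2a) = 26 with t_r = 1.5 s and a = 3.000 m/s².
So v² + 9.000 v − 156.00 = 0.
Positive root: v = −a·t_r + √((a·t_r)² + 2a·d) = −4.500 + √(20.250 + 156.00) = 8.7759 m/s.
8.7759 m/s × 3.6 = 31.593 km/h.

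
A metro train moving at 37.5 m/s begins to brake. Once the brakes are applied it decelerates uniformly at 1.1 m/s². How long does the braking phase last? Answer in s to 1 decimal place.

Braking time = v/a = 37.5000 / 1.100 = 34.091 s.

Braking time ≈ 34.1 s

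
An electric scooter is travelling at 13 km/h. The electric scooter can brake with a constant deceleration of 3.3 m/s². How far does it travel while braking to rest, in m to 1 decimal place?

13 km/h ÷ 3.6 = 3.6111 m/s.
Braking distance = v²/(2a) = 3.6111² / (2 × 3.300) = 13.040 / 6.600 = 1.976 m.

Braking distance ≈ 2.0 m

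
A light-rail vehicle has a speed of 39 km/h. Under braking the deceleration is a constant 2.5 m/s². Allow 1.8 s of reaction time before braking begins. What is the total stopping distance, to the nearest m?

39 km/h ÷ 3.6 = 10.8333 m/s.
Reaction distance = v·t_r = 10.8333 × 1.8 = 19.500 m.
Braking distance = v²/(2a) = 10.8333² / (2 × 2.500) = 117.360 / 5.000 = 23.472 m.
Total = 19.500 + 23.472 = 42.972 m.

Total stopping distance ≈ 43 m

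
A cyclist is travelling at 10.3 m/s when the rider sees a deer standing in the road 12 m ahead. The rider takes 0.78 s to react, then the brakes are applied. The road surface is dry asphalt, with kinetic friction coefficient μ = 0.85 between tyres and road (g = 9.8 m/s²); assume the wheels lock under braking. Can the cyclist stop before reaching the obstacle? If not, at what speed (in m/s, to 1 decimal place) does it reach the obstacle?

a = μg = 0.85 × 9.8 = 8.330 m/s².
Reaction distance = 10.3000 × 0.78 = 8.034 m.
Braking distance needed to stop: v²/(2a) = 106.090 / 16.660 = 6.368 m, so total needed = 8.034 + 6.368 = 14.402 m > 12 m — it cannot stop.
Distance remaining when braking begins: 12 − 8.034 = 3.966 m.
v² = v₀² − 2a·d = 106.090 − 2 × 8.330 × 3.966 = 40.016 m²/s².
v = √40.016 = 6.326 m/s.

No — it strikes the obstacle at 6.3 m/s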